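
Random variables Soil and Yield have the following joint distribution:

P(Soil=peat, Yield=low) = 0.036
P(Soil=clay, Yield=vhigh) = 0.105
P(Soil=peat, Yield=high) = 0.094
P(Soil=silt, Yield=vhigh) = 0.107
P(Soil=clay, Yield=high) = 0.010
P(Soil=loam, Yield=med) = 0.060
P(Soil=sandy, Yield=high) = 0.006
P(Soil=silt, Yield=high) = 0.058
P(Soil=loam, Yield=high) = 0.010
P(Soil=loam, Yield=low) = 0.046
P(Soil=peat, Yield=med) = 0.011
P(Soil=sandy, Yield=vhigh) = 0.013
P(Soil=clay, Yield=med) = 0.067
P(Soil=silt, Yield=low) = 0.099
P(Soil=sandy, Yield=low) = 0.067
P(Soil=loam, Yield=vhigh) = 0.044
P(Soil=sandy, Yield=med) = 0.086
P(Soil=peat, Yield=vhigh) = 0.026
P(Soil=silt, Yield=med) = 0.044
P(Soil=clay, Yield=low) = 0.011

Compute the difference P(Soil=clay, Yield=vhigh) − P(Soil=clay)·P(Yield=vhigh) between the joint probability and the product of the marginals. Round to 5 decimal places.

0.04807

P(Soil=clay) = 0.011 + 0.067 + 0.010 + 0.105 = 0.193.
P(Yield=vhigh) = 0.013 + 0.044 + 0.105 + 0.107 + 0.026 = 0.295.
P(Soil=clay, Yield=vhigh) − P(Soil=clay)P(Yield=vhigh) = 0.105 − 0.193×0.295 = 0.04807.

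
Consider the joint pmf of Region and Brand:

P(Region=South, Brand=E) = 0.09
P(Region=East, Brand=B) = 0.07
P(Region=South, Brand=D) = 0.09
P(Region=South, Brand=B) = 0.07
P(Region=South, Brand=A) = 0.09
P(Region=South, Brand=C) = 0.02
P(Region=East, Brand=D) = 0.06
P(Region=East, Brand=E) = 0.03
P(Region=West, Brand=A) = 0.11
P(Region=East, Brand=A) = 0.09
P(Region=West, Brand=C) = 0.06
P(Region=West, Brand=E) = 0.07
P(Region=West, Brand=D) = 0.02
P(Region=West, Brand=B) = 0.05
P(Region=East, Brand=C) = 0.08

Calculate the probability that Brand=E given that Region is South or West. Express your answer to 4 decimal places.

P(Region=South) = 0.09 + 0.07 + 0.02 + 0.09 + 0.09 = 0.36.
P(Region=West) = 0.11 + 0.05 + 0.06 + 0.02 + 0.07 = 0.31.
P(Region ∈ {South, West}) = 0.36 + 0.31 = 0.67; P(Brand=E, Region ∈ {South, West}) = 0.09 + 0.07 = 0.16.
P(Brand=E | Region ∈ {South, West}) = 0.16/0.67 = 0.2388.

0.2388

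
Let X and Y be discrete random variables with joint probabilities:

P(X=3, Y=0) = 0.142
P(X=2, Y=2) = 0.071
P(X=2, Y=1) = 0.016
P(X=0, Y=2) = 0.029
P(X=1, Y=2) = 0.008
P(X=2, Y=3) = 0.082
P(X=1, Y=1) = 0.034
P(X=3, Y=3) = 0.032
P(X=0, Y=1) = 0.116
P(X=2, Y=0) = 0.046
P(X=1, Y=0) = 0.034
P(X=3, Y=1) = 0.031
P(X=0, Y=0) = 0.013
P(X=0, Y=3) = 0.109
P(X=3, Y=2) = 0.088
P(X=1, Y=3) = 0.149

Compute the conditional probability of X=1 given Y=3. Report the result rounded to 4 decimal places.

0.4005

P(Y=3) = 0.109 + 0.149 + 0.082 + 0.032 = 0.372.
P(X=1 | Y=3) = 0.149/0.372 = 0.4005.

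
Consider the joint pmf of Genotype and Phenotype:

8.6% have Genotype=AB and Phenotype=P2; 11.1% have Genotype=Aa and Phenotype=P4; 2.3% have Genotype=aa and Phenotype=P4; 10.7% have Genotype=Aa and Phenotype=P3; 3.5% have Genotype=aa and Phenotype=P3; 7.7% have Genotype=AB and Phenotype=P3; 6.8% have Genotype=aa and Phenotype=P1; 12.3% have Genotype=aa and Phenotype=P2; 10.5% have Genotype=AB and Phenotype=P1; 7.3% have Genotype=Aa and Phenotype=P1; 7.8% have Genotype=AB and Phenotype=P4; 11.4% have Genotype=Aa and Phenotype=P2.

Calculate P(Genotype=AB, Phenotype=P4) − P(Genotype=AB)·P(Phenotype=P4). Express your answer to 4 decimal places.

0.0046

P(Genotype=AB) = 0.105 + 0.086 + 0.077 + 0.078 = 0.346.
P(Phenotype=P4) = 0.111 + 0.023 + 0.078 = 0.212.
P(Genotype=AB, Phenotype=P4) − P(Genotype=AB)P(Phenotype=P4) = 0.078 − 0.346×0.212 = 0.0046.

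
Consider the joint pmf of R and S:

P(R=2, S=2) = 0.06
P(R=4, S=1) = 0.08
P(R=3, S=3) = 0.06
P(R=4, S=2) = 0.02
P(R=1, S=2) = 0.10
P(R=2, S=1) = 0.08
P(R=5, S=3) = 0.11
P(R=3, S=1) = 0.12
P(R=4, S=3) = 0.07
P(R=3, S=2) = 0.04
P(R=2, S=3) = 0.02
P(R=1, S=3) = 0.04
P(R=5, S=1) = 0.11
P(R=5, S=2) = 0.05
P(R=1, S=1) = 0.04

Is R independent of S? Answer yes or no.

no

P(R=1) = 0.18 and P(S=2) = 0.27, so their product is 0.0486, but P(R=1, S=2) = 0.10. Since these differ, R and S are not independent.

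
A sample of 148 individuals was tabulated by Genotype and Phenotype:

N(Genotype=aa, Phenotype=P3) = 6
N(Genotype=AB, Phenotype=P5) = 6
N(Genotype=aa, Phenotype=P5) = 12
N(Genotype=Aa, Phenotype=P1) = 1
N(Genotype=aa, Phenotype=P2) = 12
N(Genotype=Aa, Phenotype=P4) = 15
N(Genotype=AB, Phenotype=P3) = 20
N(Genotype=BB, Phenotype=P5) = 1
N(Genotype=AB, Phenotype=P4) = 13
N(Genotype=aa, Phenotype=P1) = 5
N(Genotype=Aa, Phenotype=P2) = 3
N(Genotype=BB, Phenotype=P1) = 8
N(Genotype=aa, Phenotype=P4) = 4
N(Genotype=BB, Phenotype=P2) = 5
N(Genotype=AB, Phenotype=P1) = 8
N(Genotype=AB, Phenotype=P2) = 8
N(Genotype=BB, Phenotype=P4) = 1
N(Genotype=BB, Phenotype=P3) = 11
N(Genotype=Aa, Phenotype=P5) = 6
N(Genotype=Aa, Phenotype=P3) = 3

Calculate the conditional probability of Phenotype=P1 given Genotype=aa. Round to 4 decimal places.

0.1282

Total with Genotype=aa: 5 + 12 + 6 + 4 + 12 = 39.
P(Phenotype=P1 | Genotype=aa) = 5/39 = 0.1282.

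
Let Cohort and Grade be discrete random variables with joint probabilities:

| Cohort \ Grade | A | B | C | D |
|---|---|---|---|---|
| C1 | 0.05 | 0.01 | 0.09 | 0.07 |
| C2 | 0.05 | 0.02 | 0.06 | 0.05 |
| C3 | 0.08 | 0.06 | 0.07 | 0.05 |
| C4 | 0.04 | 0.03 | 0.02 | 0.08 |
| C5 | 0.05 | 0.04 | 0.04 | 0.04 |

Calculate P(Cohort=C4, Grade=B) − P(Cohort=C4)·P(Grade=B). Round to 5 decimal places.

P(Cohort=C4) = 0.04 + 0.03 + 0.02 + 0.08 = 0.17.
P(Grade=B) = 0.01 + 0.02 + 0.06 + 0.03 + 0.04 = 0.16.
P(Cohort=C4, Grade=B) − P(Cohort=C4)P(Grade=B) = 0.03 − 0.17×0.16 = 0.00280.

0.00280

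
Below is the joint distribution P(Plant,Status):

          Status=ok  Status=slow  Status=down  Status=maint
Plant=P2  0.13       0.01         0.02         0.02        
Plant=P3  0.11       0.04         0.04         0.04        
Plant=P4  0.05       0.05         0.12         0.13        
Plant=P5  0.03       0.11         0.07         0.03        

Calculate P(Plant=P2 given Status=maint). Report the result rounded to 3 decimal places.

0.091

P(Status=maint) = 0.02 + 0.04 + 0.13 + 0.03 = 0.22.
P(Plant=P2 | Status=maint) = 0.02/0.22 = 0.091.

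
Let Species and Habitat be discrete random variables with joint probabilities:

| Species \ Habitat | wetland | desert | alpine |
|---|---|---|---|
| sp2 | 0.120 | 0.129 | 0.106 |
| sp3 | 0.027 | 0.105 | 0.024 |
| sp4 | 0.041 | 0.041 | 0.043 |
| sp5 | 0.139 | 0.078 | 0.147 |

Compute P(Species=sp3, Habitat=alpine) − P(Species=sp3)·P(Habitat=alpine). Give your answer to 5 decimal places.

P(Species=sp3) = 0.027 + 0.105 + 0.024 = 0.156.
P(Habitat=alpine) = 0.106 + 0.024 + 0.043 + 0.147 = 0.320.
P(Species=sp3, Habitat=alpine) − P(Species=sp3)P(Habitat=alpine) = 0.024 − 0.156×0.320 = -0.02592.

-0.02592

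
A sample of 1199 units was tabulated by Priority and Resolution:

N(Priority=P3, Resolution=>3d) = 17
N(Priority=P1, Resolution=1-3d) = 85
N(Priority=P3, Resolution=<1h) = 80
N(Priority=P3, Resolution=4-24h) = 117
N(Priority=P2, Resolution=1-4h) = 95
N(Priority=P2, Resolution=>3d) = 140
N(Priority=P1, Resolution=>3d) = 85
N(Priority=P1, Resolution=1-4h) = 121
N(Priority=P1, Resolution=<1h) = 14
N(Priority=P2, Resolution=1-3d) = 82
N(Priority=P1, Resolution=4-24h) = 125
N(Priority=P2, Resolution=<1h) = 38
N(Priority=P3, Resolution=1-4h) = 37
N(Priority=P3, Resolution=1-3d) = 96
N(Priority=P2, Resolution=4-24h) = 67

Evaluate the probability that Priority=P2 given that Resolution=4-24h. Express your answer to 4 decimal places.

Total with Resolution=4-24h: 125 + 67 + 117 = 309.
P(Priority=P2 | Resolution=4-24h) = 67/309 = 0.2168.

0.2168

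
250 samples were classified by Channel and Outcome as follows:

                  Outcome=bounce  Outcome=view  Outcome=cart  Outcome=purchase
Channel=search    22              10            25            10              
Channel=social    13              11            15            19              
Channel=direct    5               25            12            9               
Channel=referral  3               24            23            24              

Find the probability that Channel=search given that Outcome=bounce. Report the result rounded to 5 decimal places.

0.51163

Total with Outcome=bounce: 22 + 13 + 5 + 3 = 43.
P(Channel=search | Outcome=bounce) = 22/43 = 0.51163.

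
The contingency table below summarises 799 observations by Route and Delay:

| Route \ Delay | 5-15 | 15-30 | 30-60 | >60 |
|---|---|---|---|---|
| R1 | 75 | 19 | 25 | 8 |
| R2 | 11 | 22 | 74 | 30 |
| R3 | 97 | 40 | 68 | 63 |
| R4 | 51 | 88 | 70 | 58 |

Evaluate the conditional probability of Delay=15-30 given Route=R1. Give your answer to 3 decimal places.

0.150

Total with Route=R1: 75 + 19 + 25 + 8 = 127.
P(Delay=15-30 | Route=R1) = 19/127 = 0.150.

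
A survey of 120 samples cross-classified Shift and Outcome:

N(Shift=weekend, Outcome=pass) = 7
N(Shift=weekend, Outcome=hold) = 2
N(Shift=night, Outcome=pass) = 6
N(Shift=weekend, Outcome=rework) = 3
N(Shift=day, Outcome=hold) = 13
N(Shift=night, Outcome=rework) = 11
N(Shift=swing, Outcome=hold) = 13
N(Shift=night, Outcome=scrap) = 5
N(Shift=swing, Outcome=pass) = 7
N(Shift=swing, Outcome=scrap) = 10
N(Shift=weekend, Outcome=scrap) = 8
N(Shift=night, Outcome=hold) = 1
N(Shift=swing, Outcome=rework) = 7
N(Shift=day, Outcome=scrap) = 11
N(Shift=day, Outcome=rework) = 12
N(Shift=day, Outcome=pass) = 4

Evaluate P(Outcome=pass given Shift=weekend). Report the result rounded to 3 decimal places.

Total with Shift=weekend: 7 + 3 + 8 + 2 = 20.
P(Outcome=pass | Shift=weekend) = 7/20 = 0.350.

0.350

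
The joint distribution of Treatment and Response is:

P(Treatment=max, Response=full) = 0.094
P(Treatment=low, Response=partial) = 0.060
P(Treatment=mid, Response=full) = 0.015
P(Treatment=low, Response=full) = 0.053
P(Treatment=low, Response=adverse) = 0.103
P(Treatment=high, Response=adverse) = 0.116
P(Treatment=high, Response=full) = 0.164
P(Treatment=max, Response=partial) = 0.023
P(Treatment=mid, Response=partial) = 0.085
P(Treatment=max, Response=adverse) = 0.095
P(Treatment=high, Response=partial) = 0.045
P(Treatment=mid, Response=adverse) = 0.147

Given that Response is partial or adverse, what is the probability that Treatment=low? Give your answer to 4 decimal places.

0.2418

P(Response=partial) = 0.060 + 0.085 + 0.045 + 0.023 = 0.213.
P(Response=adverse) = 0.103 + 0.147 + 0.116 + 0.095 = 0.461.
P(Response ∈ {partial, adverse}) = 0.213 + 0.461 = 0.674; P(Treatment=low, Response ∈ {partial, adverse}) = 0.060 + 0.103 = 0.163.
P(Treatment=low | Response ∈ {partial, adverse}) = 0.163/0.674 = 0.2418.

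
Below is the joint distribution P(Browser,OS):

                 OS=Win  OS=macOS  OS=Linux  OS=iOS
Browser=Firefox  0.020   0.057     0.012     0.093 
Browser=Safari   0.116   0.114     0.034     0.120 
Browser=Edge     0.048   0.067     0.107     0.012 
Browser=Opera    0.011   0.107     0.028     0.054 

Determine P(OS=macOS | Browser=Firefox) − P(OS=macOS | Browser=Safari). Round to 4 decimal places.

0.0163

P(Browser=Firefox) = 0.020 + 0.057 + 0.012 + 0.093 = 0.182; P(OS=macOS | Browser=Firefox) = 0.057/0.182 = 0.31319.
P(Browser=Safari) = 0.116 + 0.114 + 0.034 + 0.120 = 0.384; P(OS=macOS | Browser=Safari) = 0.114/0.384 = 0.29688.
Difference = 0.0163.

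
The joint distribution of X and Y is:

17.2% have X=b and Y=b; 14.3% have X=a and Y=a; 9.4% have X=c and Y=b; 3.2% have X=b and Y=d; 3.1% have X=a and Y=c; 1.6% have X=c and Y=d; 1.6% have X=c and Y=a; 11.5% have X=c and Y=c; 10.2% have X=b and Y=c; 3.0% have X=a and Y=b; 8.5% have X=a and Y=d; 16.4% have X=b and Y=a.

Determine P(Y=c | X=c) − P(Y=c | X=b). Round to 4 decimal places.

P(X=c) = 0.016 + 0.094 + 0.115 + 0.016 = 0.241; P(Y=c | X=c) = 0.115/0.241 = 0.47718.
P(X=b) = 0.164 + 0.172 + 0.102 + 0.032 = 0.470; P(Y=c | X=b) = 0.102/0.470 = 0.21702.
Difference = 0.2602.

0.2602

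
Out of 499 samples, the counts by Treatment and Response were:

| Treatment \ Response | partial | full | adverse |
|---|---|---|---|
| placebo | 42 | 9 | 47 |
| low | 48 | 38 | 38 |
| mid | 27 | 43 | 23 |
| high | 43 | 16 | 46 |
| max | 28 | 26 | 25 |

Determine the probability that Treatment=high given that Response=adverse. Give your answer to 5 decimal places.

0.25698

Total with Response=adverse: 47 + 38 + 23 + 46 + 25 = 179.
P(Treatment=high | Response=adverse) = 46/179 = 0.25698.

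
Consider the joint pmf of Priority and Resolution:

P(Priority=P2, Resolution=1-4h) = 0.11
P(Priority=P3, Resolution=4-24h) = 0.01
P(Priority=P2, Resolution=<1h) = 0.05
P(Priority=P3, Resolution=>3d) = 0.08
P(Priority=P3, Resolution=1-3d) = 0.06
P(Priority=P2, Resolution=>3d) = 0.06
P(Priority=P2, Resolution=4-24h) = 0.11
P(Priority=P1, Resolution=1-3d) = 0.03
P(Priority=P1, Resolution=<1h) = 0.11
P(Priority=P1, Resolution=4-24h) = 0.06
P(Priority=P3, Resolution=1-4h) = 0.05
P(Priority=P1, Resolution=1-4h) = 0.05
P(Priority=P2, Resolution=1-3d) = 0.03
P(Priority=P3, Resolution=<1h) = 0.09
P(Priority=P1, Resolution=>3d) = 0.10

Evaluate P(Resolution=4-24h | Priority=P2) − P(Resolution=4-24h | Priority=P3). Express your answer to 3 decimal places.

0.271

P(Priority=P2) = 0.05 + 0.11 + 0.11 + 0.03 + 0.06 = 0.36; P(Resolution=4-24h | Priority=P2) = 0.11/0.36 = 0.3056.
P(Priority=P3) = 0.09 + 0.05 + 0.01 + 0.06 + 0.08 = 0.29; P(Resolution=4-24h | Priority=P3) = 0.01/0.29 = 0.0345.
Difference = 0.271.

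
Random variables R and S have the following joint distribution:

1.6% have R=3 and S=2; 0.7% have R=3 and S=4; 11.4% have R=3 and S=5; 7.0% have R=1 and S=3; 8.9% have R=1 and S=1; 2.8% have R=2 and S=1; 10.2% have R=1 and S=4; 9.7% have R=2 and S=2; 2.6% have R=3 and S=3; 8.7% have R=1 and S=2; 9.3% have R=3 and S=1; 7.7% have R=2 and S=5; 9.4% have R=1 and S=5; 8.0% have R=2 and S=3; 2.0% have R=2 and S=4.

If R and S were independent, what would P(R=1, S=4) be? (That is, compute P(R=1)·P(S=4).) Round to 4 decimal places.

0.0570

P(R=1) = 0.089 + 0.087 + 0.070 + 0.102 + 0.094 = 0.442.
P(S=4) = 0.102 + 0.020 + 0.007 = 0.129.
Product: 0.442 × 0.129 = 0.0570.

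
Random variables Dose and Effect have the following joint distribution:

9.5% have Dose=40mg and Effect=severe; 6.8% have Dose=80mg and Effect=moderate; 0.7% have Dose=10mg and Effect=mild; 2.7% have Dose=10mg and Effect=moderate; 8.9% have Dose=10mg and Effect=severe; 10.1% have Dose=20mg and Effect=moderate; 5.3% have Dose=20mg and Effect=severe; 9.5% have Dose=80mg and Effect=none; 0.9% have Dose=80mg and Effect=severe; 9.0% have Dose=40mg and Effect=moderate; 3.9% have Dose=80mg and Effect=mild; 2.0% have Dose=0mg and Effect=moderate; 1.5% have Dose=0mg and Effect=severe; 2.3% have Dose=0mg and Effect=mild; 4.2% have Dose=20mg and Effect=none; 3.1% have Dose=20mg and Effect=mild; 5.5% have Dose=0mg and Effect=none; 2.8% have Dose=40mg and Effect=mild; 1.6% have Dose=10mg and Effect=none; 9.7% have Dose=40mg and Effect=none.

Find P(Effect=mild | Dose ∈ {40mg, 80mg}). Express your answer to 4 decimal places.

0.1286

P(Dose=40mg) = 0.097 + 0.028 + 0.090 + 0.095 = 0.310.
P(Dose=80mg) = 0.095 + 0.039 + 0.068 + 0.009 = 0.211.
P(Dose ∈ {40mg, 80mg}) = 0.310 + 0.211 = 0.521; P(Effect=mild, Dose ∈ {40mg, 80mg}) = 0.028 + 0.039 = 0.067.
P(Effect=mild | Dose ∈ {40mg, 80mg}) = 0.067/0.521 = 0.1286.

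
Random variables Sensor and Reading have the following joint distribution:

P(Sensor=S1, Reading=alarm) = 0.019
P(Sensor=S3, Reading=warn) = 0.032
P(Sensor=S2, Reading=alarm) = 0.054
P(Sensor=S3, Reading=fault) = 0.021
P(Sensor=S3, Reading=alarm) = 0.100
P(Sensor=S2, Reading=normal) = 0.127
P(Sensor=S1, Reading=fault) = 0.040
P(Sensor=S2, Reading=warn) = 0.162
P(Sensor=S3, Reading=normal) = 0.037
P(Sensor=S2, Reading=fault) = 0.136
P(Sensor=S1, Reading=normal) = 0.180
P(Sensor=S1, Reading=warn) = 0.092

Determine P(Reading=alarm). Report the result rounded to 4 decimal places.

P(Reading=alarm) = 0.019 + 0.054 + 0.100 = 0.173.

0.1730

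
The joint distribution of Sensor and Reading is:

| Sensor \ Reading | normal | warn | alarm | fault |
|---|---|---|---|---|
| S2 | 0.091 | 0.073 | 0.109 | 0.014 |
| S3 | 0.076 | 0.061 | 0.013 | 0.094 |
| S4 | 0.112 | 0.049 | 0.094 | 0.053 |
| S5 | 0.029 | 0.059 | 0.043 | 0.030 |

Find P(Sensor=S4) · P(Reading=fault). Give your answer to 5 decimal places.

0.05883

P(Sensor=S4) = 0.112 + 0.049 + 0.094 + 0.053 = 0.308.
P(Reading=fault) = 0.014 + 0.094 + 0.053 + 0.030 = 0.191.
Product: 0.308 × 0.191 = 0.05883.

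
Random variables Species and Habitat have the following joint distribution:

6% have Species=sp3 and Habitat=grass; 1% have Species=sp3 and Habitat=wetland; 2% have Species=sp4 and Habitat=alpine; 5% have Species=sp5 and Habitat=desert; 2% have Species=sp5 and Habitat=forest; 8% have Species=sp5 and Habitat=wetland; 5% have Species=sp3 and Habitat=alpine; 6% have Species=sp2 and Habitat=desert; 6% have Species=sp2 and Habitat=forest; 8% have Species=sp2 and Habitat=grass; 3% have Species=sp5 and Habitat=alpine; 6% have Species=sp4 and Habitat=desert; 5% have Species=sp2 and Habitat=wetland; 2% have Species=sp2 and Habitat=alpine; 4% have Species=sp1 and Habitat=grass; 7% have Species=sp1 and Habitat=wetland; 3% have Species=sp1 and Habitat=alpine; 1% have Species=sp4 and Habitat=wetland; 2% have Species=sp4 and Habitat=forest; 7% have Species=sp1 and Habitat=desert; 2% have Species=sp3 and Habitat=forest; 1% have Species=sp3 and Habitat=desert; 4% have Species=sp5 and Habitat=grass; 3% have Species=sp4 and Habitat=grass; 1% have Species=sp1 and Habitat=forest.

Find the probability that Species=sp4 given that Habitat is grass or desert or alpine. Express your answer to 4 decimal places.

P(Habitat=grass) = 0.04 + 0.08 + 0.06 + 0.03 + 0.04 = 0.25.
P(Habitat=desert) = 0.07 + 0.06 + 0.01 + 0.06 + 0.05 = 0.25.
P(Habitat=alpine) = 0.03 + 0.02 + 0.05 + 0.02 + 0.03 = 0.15.
P(Habitat ∈ {grass, desert, alpine}) = 0.25 + 0.25 + 0.15 = 0.65; P(Species=sp4, Habitat ∈ {grass, desert, alpine}) = 0.03 + 0.06 + 0.02 = 0.11.
P(Species=sp4 | Habitat ∈ {grass, desert, alpine}) = 0.11/0.65 = 0.1692.

0.1692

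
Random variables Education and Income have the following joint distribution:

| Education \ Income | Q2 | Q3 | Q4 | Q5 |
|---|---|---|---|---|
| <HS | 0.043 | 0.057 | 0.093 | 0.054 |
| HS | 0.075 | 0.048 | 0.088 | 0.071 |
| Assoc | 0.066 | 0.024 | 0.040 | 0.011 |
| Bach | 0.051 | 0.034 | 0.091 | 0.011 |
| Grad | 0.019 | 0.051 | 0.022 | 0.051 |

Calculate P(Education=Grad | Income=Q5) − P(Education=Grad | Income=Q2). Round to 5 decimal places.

0.18277

P(Income=Q5) = 0.054 + 0.071 + 0.011 + 0.011 + 0.051 = 0.198; P(Education=Grad | Income=Q5) = 0.051/0.198 = 0.257576.
P(Income=Q2) = 0.043 + 0.075 + 0.066 + 0.051 + 0.019 = 0.254; P(Education=Grad | Income=Q2) = 0.019/0.254 = 0.074803.
Difference = 0.18277.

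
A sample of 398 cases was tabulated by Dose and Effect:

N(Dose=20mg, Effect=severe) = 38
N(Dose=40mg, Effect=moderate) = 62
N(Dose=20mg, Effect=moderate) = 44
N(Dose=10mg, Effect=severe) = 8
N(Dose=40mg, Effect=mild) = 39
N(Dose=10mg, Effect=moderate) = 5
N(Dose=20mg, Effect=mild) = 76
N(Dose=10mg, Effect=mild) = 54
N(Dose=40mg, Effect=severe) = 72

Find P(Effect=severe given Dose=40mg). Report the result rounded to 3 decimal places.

Total with Dose=40mg: 39 + 62 + 72 = 173.
P(Effect=severe | Dose=40mg) = 72/173 = 0.416.

0.416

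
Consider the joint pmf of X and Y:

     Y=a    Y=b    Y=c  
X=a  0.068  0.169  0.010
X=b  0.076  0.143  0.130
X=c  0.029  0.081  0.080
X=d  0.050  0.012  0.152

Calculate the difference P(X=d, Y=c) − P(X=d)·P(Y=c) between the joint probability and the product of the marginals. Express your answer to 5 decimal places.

0.07239

P(X=d) = 0.050 + 0.012 + 0.152 = 0.214.
P(Y=c) = 0.010 + 0.130 + 0.080 + 0.152 = 0.372.
P(X=d, Y=c) − P(X=d)P(Y=c) = 0.152 − 0.214×0.372 = 0.07239.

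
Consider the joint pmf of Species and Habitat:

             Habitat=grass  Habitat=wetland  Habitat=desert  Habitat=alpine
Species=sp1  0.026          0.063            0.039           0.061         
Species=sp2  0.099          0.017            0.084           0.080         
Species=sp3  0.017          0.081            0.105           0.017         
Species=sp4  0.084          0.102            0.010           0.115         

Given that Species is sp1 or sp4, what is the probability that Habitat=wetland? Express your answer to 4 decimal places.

P(Species=sp1) = 0.026 + 0.063 + 0.039 + 0.061 = 0.189.
P(Species=sp4) = 0.084 + 0.102 + 0.010 + 0.115 = 0.311.
P(Species ∈ {sp1, sp4}) = 0.189 + 0.311 = 0.500; P(Habitat=wetland, Species ∈ {sp1, sp4}) = 0.063 + 0.102 = 0.165.
P(Habitat=wetland | Species ∈ {sp1, sp4}) = 0.165/0.500 = 0.3300.

0.3300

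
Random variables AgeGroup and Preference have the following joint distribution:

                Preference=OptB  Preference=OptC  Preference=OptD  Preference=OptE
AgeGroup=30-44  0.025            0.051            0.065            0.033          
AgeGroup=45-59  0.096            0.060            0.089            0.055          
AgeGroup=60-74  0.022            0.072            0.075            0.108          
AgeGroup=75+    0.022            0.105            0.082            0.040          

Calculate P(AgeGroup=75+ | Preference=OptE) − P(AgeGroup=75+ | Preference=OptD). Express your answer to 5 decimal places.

-0.09417

P(Preference=OptE) = 0.033 + 0.055 + 0.108 + 0.040 = 0.236; P(AgeGroup=75+ | Preference=OptE) = 0.040/0.236 = 0.169492.
P(Preference=OptD) = 0.065 + 0.089 + 0.075 + 0.082 = 0.311; P(AgeGroup=75+ | Preference=OptD) = 0.082/0.311 = 0.263666.
Difference = -0.09417.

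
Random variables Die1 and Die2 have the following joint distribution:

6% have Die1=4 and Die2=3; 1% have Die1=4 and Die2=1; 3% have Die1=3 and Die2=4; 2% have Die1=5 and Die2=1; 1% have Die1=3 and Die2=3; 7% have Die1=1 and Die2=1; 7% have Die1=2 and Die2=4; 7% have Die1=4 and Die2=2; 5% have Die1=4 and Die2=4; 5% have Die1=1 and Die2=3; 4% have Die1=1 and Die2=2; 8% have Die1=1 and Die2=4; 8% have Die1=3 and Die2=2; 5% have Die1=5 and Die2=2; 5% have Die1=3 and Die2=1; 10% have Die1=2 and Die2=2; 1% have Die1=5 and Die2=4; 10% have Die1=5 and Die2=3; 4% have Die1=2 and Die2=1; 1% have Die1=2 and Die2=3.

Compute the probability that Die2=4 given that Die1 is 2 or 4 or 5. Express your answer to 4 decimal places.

0.2203

P(Die1=2) = 0.04 + 0.10 + 0.01 + 0.07 = 0.22.
P(Die1=4) = 0.01 + 0.07 + 0.06 + 0.05 = 0.19.
P(Die1=5) = 0.02 + 0.05 + 0.10 + 0.01 = 0.18.
P(Die1 ∈ {2, 4, 5}) = 0.22 + 0.19 + 0.18 = 0.59; P(Die2=4, Die1 ∈ {2, 4, 5}) = 0.07 + 0.05 + 0.01 = 0.13.
P(Die2=4 | Die1 ∈ {2, 4, 5}) = 0.13/0.59 = 0.2203.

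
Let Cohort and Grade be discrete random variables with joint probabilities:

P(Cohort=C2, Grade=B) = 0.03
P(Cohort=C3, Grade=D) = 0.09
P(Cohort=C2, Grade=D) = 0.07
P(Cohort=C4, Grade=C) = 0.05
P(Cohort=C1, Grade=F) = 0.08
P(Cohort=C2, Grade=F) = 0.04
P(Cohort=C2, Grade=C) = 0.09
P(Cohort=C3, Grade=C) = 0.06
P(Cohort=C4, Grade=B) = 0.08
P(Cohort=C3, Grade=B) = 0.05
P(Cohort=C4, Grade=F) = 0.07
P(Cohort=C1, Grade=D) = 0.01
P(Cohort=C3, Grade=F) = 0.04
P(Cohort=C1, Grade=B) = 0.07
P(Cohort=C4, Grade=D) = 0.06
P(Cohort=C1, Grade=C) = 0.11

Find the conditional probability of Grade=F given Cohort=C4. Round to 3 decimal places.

P(Cohort=C4) = 0.08 + 0.05 + 0.06 + 0.07 = 0.26.
P(Grade=F | Cohort=C4) = 0.07/0.26 = 0.269.

0.269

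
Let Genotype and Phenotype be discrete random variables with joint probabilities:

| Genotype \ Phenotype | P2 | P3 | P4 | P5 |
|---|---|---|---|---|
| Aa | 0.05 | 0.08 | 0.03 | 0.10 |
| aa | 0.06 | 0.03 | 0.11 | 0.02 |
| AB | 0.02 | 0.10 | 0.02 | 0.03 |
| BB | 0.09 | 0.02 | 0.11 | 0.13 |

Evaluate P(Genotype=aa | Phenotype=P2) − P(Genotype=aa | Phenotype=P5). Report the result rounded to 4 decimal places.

0.2013

P(Phenotype=P2) = 0.05 + 0.06 + 0.02 + 0.09 = 0.22; P(Genotype=aa | Phenotype=P2) = 0.06/0.22 = 0.27273.
P(Phenotype=P5) = 0.10 + 0.02 + 0.03 + 0.13 = 0.28; P(Genotype=aa | Phenotype=P5) = 0.02/0.28 = 0.07143.
Difference = 0.2013.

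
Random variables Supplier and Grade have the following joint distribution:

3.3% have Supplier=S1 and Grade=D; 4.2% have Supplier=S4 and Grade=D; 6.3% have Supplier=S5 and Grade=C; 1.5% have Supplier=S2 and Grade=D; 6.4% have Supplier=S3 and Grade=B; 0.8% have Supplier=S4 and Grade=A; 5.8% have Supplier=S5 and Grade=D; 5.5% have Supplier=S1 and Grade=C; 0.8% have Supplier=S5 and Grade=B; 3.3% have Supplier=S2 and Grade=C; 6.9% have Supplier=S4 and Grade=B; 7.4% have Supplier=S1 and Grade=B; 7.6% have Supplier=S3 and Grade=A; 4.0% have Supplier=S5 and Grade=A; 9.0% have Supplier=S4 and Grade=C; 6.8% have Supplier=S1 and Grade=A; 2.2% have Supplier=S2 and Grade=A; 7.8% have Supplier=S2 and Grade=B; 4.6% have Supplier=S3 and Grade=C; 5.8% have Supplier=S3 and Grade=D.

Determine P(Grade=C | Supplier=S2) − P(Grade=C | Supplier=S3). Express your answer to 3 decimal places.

P(Supplier=S2) = 0.022 + 0.078 + 0.033 + 0.015 = 0.148; P(Grade=C | Supplier=S2) = 0.033/0.148 = 0.2230.
P(Supplier=S3) = 0.076 + 0.064 + 0.046 + 0.058 = 0.244; P(Grade=C | Supplier=S3) = 0.046/0.244 = 0.1885.
Difference = 0.034.

0.034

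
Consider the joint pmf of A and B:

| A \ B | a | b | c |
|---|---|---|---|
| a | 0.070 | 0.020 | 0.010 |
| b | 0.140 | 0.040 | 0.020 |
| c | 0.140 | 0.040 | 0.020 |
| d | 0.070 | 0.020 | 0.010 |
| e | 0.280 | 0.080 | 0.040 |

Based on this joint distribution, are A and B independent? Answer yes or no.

yes

Every cell satisfies P(A,B) = P(A)·P(B). For instance P(A=b) = 0.200, P(B=a) = 0.700, and 0.200×0.700 = 0.140 matches the joint entry. So A and B are independent.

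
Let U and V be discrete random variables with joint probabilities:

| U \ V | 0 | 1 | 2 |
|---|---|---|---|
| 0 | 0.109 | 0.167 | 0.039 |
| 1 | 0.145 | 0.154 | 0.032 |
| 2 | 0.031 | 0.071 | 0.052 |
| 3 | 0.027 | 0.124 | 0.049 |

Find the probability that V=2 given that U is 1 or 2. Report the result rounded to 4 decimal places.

0.1732

P(U=1) = 0.145 + 0.154 + 0.032 = 0.331.
P(U=2) = 0.031 + 0.071 + 0.052 = 0.154.
P(U ∈ {1, 2}) = 0.331 + 0.154 = 0.485; P(V=2, U ∈ {1, 2}) = 0.032 + 0.052 = 0.084.
P(V=2 | U ∈ {1, 2}) = 0.084/0.485 = 0.1732.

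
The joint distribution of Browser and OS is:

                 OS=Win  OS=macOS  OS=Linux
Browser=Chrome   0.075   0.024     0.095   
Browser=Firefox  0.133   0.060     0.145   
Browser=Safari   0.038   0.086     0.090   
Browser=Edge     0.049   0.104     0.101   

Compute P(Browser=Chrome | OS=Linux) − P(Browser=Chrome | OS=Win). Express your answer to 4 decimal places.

P(OS=Linux) = 0.095 + 0.145 + 0.090 + 0.101 = 0.431; P(Browser=Chrome | OS=Linux) = 0.095/0.431 = 0.22042.
P(OS=Win) = 0.075 + 0.133 + 0.038 + 0.049 = 0.295; P(Browser=Chrome | OS=Win) = 0.075/0.295 = 0.25424.
Difference = -0.0338.

-0.0338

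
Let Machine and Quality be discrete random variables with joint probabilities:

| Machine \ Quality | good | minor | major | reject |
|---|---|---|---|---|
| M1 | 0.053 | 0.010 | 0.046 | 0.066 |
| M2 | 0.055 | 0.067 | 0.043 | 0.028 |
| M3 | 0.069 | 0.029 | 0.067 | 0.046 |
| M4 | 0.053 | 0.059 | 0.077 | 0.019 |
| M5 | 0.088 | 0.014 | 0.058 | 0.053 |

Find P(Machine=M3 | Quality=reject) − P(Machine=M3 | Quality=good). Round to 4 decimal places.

0.0000

P(Quality=reject) = 0.066 + 0.028 + 0.046 + 0.019 + 0.053 = 0.212; P(Machine=M3 | Quality=reject) = 0.046/0.212 = 0.21698.
P(Quality=good) = 0.053 + 0.055 + 0.069 + 0.053 + 0.088 = 0.318; P(Machine=M3 | Quality=good) = 0.069/0.318 = 0.21698.
Difference = 0.0000.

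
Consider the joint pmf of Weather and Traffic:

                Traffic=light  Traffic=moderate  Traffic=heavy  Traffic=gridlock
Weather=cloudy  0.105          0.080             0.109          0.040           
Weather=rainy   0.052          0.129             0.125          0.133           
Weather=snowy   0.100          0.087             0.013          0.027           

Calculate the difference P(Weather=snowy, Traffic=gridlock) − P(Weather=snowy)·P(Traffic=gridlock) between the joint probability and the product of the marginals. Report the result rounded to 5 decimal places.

P(Weather=snowy) = 0.100 + 0.087 + 0.013 + 0.027 = 0.227.
P(Traffic=gridlock) = 0.040 + 0.133 + 0.027 = 0.200.
P(Weather=snowy, Traffic=gridlock) − P(Weather=snowy)P(Traffic=gridlock) = 0.027 − 0.227×0.200 = -0.01840.

-0.01840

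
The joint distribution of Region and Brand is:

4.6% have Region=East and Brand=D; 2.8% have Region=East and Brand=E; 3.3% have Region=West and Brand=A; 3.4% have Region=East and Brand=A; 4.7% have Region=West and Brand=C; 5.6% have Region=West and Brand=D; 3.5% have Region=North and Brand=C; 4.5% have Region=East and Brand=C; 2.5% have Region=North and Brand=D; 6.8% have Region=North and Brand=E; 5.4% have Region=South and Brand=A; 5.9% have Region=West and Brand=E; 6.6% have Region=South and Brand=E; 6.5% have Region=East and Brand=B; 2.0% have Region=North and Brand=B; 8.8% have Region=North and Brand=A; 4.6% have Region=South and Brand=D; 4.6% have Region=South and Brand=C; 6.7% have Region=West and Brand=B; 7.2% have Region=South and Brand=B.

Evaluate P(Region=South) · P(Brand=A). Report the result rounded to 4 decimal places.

P(Region=South) = 0.054 + 0.072 + 0.046 + 0.046 + 0.066 = 0.284.
P(Brand=A) = 0.088 + 0.054 + 0.034 + 0.033 = 0.209.
Product: 0.284 × 0.209 = 0.0594.

0.0594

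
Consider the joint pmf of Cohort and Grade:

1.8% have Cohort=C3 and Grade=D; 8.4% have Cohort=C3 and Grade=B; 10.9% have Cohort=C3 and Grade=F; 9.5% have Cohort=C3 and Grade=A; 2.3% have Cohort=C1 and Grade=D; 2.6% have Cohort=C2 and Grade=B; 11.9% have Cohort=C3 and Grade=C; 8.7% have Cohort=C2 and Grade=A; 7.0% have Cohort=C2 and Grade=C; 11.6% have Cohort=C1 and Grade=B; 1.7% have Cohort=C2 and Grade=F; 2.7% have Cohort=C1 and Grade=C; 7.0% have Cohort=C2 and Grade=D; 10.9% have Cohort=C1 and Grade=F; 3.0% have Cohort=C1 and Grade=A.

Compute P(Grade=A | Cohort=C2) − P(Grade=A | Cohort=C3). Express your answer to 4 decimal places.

P(Cohort=C2) = 0.087 + 0.026 + 0.070 + 0.070 + 0.017 = 0.270; P(Grade=A | Cohort=C2) = 0.087/0.270 = 0.32222.
P(Cohort=C3) = 0.095 + 0.084 + 0.119 + 0.018 + 0.109 = 0.425; P(Grade=A | Cohort=C3) = 0.095/0.425 = 0.22353.
Difference = 0.0987.

0.0987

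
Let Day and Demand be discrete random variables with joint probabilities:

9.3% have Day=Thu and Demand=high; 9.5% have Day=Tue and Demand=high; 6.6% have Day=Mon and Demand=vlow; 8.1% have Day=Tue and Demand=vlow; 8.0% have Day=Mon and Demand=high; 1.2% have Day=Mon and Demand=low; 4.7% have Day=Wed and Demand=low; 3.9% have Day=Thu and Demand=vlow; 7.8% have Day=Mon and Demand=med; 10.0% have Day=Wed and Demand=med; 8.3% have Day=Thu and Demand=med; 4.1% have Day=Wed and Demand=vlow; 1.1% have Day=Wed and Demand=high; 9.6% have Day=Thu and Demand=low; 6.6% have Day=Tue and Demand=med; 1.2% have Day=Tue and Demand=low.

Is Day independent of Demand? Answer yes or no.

no

P(Day=Wed) = 0.199 and P(Demand=high) = 0.279, so their product is 0.05552, but P(Day=Wed, Demand=high) = 0.011. Since these differ, Day and Demand are not independent.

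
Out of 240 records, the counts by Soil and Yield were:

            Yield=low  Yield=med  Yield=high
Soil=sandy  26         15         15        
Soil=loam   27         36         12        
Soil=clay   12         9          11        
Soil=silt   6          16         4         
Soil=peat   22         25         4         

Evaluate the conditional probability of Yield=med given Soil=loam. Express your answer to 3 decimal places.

Total with Soil=loam: 27 + 36 + 12 = 75.
P(Yield=med | Soil=loam) = 36/75 = 0.480.

0.480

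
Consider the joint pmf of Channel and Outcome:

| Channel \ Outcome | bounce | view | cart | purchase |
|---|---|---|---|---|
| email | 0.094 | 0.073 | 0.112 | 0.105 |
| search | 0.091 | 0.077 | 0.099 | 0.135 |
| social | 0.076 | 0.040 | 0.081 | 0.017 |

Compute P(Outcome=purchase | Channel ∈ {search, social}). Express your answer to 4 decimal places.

P(Channel=search) = 0.091 + 0.077 + 0.099 + 0.135 = 0.402.
P(Channel=social) = 0.076 + 0.040 + 0.081 + 0.017 = 0.214.
P(Channel ∈ {search, social}) = 0.402 + 0.214 = 0.616; P(Outcome=purchase, Channel ∈ {search, social}) = 0.135 + 0.017 = 0.152.
P(Outcome=purchase | Channel ∈ {search, social}) = 0.152/0.616 = 0.2468.

0.2468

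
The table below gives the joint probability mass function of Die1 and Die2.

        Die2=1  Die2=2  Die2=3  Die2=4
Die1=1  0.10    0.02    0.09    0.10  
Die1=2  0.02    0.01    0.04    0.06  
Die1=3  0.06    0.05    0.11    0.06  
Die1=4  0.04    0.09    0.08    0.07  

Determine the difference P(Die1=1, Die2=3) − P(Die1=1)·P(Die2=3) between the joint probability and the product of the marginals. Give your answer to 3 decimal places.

P(Die1=1) = 0.10 + 0.02 + 0.09 + 0.10 = 0.31.
P(Die2=3) = 0.09 + 0.04 + 0.11 + 0.08 = 0.32.
P(Die1=1, Die2=3) − P(Die1=1)P(Die2=3) = 0.09 − 0.31×0.32 = -0.009.

-0.009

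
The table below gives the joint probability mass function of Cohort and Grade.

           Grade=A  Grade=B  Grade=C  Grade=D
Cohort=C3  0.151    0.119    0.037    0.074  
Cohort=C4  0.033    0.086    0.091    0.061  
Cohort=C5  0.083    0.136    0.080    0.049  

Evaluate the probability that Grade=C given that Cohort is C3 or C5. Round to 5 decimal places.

P(Cohort=C3) = 0.151 + 0.119 + 0.037 + 0.074 = 0.381.
P(Cohort=C5) = 0.083 + 0.136 + 0.080 + 0.049 = 0.348.
P(Cohort ∈ {C3, C5}) = 0.381 + 0.348 = 0.729; P(Grade=C, Cohort ∈ {C3, C5}) = 0.037 + 0.080 = 0.117.
P(Grade=C | Cohort ∈ {C3, C5}) = 0.117/0.729 = 0.16049.

0.16049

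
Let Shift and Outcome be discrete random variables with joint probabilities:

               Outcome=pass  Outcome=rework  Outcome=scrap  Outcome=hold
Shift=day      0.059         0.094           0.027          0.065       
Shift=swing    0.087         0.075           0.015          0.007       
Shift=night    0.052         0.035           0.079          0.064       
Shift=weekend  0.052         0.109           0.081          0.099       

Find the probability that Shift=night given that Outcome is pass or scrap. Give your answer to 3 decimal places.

0.290

P(Outcome=pass) = 0.059 + 0.087 + 0.052 + 0.052 = 0.250.
P(Outcome=scrap) = 0.027 + 0.015 + 0.079 + 0.081 = 0.202.
P(Outcome ∈ {pass, scrap}) = 0.250 + 0.202 = 0.452; P(Shift=night, Outcome ∈ {pass, scrap}) = 0.052 + 0.079 = 0.131.
P(Shift=night | Outcome ∈ {pass, scrap}) = 0.131/0.452 = 0.290.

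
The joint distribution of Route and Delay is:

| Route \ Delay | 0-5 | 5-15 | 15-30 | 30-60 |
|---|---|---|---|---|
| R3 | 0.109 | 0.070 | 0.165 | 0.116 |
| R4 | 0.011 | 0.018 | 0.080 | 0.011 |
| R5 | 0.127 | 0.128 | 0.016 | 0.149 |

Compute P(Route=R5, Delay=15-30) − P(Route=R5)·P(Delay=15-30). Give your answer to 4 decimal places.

-0.0936

P(Route=R5) = 0.127 + 0.128 + 0.016 + 0.149 = 0.420.
P(Delay=15-30) = 0.165 + 0.080 + 0.016 = 0.261.
P(Route=R5, Delay=15-30) − P(Route=R5)P(Delay=15-30) = 0.016 − 0.420×0.261 = -0.0936.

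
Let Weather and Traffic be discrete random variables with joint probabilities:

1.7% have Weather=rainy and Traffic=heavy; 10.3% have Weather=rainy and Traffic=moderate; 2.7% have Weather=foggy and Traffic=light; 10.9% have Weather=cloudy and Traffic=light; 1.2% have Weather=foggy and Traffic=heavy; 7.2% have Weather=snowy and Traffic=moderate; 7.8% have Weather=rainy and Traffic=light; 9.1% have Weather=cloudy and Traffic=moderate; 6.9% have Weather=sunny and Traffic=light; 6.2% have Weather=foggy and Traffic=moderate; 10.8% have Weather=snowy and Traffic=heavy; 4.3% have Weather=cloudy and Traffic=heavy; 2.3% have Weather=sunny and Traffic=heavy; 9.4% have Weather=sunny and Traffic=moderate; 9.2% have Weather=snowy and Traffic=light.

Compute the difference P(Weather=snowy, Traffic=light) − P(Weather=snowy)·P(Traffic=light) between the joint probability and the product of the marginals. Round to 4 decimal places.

-0.0100

P(Weather=snowy) = 0.092 + 0.072 + 0.108 = 0.272.
P(Traffic=light) = 0.069 + 0.109 + 0.078 + 0.092 + 0.027 = 0.375.
P(Weather=snowy, Traffic=light) − P(Weather=snowy)P(Traffic=light) = 0.092 − 0.272×0.375 = -0.0100.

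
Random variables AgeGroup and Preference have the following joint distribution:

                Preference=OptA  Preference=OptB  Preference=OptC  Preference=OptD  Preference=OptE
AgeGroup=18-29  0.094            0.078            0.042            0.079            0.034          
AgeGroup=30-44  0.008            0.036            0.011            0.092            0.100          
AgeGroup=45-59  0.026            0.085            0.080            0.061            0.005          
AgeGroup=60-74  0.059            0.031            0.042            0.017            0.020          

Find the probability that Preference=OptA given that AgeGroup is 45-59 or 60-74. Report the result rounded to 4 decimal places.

P(AgeGroup=45-59) = 0.026 + 0.085 + 0.080 + 0.061 + 0.005 = 0.257.
P(AgeGroup=60-74) = 0.059 + 0.031 + 0.042 + 0.017 + 0.020 = 0.169.
P(AgeGroup ∈ {45-59, 60-74}) = 0.257 + 0.169 = 0.426; P(Preference=OptA, AgeGroup ∈ {45-59, 60-74}) = 0.026 + 0.059 = 0.085.
P(Preference=OptA | AgeGroup ∈ {45-59, 60-74}) = 0.085/0.426 = 0.1995.

0.1995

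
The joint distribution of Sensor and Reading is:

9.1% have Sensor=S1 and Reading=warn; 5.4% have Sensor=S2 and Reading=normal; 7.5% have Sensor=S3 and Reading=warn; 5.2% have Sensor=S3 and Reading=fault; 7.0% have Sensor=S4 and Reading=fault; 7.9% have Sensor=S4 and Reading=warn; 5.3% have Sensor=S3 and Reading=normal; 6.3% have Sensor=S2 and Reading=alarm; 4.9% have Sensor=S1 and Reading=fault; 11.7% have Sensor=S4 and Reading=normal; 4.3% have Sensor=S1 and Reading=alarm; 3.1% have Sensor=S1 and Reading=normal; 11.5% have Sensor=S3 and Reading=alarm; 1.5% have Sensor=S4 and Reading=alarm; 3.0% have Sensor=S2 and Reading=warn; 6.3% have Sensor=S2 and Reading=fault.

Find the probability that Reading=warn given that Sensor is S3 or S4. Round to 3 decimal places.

0.267

P(Sensor=S3) = 0.053 + 0.075 + 0.115 + 0.052 = 0.295.
P(Sensor=S4) = 0.117 + 0.079 + 0.015 + 0.070 = 0.281.
P(Sensor ∈ {S3, S4}) = 0.295 + 0.281 = 0.576; P(Reading=warn, Sensor ∈ {S3, S4}) = 0.075 + 0.079 = 0.154.
P(Reading=warn | Sensor ∈ {S3, S4}) = 0.154/0.576 = 0.267.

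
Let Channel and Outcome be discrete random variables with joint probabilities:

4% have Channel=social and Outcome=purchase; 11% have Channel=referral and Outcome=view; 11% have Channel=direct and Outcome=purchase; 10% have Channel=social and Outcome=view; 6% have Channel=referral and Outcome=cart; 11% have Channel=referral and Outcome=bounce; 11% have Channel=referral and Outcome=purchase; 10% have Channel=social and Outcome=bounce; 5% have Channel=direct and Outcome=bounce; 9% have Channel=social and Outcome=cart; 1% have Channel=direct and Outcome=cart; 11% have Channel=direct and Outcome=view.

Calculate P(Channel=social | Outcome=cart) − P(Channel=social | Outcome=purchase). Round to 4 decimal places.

0.4087

P(Outcome=cart) = 0.09 + 0.01 + 0.06 = 0.16; P(Channel=social | Outcome=cart) = 0.09/0.16 = 0.56250.
P(Outcome=purchase) = 0.04 + 0.11 + 0.11 = 0.26; P(Channel=social | Outcome=purchase) = 0.04/0.26 = 0.15385.
Difference = 0.4087.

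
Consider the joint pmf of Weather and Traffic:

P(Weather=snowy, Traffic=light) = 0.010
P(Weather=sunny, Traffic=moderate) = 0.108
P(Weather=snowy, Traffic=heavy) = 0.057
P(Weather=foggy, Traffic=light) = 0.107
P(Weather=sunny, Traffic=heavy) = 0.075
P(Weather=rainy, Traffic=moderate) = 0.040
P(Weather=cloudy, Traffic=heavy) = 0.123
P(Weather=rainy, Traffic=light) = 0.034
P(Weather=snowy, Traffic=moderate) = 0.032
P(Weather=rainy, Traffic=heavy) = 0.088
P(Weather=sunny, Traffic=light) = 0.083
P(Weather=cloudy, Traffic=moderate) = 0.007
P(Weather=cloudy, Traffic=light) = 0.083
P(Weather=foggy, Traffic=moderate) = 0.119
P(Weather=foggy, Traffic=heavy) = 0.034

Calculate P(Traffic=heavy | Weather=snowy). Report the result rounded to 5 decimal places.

P(Weather=snowy) = 0.010 + 0.032 + 0.057 = 0.099.
P(Traffic=heavy | Weather=snowy) = 0.057/0.099 = 0.57576.

0.57576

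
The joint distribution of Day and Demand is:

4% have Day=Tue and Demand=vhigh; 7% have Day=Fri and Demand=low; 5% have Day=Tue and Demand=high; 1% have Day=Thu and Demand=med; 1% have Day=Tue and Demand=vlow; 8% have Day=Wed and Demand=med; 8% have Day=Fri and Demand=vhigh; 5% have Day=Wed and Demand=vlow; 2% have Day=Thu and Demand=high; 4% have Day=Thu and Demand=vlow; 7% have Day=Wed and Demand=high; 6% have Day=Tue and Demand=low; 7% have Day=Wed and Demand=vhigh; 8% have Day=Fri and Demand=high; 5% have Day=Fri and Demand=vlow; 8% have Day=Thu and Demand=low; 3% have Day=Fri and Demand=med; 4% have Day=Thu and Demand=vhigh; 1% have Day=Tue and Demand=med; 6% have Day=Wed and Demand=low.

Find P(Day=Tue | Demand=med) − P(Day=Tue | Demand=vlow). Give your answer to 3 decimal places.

P(Demand=med) = 0.01 + 0.08 + 0.01 + 0.03 = 0.13; P(Day=Tue | Demand=med) = 0.01/0.13 = 0.0769.
P(Demand=vlow) = 0.01 + 0.05 + 0.04 + 0.05 = 0.15; P(Day=Tue | Demand=vlow) = 0.01/0.15 = 0.0667.
Difference = 0.010.

0.010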